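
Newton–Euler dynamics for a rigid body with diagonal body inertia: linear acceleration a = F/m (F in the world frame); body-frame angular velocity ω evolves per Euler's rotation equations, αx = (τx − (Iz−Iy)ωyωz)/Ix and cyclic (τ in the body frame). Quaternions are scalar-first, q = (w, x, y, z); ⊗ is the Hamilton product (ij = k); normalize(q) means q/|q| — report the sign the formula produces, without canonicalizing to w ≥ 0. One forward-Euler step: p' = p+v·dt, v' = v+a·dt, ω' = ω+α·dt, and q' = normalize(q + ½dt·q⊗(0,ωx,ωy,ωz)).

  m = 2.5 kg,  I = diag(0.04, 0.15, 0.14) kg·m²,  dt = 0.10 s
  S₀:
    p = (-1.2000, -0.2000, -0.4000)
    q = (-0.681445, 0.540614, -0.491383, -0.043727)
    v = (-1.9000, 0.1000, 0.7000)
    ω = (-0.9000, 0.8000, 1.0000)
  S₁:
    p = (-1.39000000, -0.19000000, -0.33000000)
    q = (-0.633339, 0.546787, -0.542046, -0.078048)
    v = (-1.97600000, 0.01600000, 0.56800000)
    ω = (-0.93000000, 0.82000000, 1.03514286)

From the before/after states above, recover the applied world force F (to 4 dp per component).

F = (-1.9000, -2.1000, -3.3000)

velocity change Δv = (-0.07600000, -0.08400000, -0.13200000)
F = m·Δv/dt = (-1.9000, -2.1000, -3.3000)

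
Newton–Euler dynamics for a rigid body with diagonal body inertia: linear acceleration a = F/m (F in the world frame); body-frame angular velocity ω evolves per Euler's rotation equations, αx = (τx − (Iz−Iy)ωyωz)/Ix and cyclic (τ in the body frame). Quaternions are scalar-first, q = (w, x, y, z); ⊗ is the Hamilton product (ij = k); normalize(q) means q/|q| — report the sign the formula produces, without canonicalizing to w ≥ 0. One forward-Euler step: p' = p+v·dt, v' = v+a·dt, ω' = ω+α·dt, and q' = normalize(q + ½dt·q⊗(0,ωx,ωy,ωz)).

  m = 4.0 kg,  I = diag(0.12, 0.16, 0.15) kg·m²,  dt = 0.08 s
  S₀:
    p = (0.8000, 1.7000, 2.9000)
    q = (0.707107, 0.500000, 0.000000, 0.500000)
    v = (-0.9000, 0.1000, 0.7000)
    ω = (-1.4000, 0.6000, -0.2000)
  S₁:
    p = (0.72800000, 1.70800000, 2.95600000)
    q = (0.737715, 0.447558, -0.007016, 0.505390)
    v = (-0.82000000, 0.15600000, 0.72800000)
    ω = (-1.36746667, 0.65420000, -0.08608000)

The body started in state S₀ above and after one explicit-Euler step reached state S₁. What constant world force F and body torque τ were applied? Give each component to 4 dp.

Δω = ω₁−ω₀ = (0.03253333, 0.05420000, 0.11392000)
gyro term ω₀×Iω₀ = (0.0012, -0.0084, -0.0336)
τ = I·(Δω/dt) + ω₀×(Iω₀) = (0.0500, 0.1000, 0.1800)
v₁ − v₀ = (0.08000000, 0.05600000, 0.02800000)
m·(v₁−v₀)/dt = (4.0000, 2.8000, 1.4000)

F = (4.0000, 2.8000, 1.4000)
τ = (0.0500, 0.1000, 0.1800)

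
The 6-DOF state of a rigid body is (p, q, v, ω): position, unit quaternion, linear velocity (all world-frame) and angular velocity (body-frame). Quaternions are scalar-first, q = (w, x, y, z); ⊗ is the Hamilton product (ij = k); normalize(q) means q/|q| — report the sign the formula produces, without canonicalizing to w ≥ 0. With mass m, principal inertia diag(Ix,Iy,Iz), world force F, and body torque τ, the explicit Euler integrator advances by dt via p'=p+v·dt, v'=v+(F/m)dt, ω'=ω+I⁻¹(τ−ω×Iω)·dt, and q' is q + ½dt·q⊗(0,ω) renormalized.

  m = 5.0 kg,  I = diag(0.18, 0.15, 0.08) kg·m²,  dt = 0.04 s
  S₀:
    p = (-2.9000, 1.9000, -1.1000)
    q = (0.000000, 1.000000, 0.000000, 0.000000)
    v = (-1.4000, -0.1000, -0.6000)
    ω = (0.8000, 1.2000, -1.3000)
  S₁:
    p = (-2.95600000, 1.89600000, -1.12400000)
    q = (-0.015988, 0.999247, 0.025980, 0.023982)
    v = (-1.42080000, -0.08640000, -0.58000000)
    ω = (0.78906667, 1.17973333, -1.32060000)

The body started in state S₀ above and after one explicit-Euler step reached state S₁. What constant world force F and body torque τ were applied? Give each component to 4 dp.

rate change Δω = (-0.01093333, -0.02026667, -0.02060000)
precession coupling = (0.1092, -0.1040, -0.0288)
τ = I·(Δω/dt) + ω₀×(Iω₀) = (0.0600, -0.1800, -0.0700)
velocity change Δv = (-0.02080000, 0.01360000, 0.02000000)
m·(v₁−v₀)/dt = (-2.6000, 1.7000, 2.5000)

F = (-2.6000, 1.7000, 2.5000)
τ = (0.0600, -0.1800, -0.0700)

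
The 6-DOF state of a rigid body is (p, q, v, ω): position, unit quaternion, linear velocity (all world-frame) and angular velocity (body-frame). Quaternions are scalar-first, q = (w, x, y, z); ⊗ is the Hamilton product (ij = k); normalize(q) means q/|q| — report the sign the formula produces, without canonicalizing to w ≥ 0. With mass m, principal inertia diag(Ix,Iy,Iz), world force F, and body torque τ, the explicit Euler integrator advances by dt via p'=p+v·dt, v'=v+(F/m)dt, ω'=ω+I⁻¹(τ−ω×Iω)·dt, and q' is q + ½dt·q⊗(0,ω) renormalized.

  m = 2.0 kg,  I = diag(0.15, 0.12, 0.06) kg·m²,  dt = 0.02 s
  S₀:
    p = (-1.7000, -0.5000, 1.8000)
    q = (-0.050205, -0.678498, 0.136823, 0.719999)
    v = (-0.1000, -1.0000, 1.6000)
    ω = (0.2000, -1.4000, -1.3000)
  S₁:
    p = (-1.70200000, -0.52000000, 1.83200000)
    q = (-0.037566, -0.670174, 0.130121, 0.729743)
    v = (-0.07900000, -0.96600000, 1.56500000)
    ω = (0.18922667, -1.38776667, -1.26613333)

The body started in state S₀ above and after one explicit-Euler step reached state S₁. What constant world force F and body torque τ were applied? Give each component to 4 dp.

ω₁ − ω₀ = (-0.01077333, 0.01223333, 0.03386667)
ω₀×(Iω₀) = (-0.1092, -0.0234, 0.0084)
τ = I·(Δω/dt) + ω₀×(Iω₀) = (-0.1900, 0.0500, 0.1100)
velocity change Δv = (0.02100000, 0.03400000, -0.03500000)
m·(v₁−v₀)/dt = (2.1000, 3.4000, -3.5000)

F = (2.1000, 3.4000, -3.5000)
τ = (-0.1900, 0.0500, 0.1100)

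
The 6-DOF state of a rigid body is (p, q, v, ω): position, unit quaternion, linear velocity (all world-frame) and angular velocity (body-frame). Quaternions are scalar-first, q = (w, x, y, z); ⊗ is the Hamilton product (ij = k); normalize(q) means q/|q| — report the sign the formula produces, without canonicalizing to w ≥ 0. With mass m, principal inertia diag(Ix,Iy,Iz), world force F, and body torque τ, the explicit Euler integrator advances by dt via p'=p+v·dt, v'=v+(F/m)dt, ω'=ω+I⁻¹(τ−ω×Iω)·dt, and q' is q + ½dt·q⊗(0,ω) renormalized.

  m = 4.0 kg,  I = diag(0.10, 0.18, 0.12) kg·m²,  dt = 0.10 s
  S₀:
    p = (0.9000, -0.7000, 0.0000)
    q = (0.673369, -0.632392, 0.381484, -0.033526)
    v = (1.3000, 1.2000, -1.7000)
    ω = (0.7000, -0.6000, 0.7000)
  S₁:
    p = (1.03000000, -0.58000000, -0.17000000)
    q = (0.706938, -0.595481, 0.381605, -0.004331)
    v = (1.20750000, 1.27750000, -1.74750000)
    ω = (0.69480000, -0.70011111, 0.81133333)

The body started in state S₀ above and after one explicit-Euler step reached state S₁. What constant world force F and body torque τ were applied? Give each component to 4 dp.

F = (-3.7000, 3.1000, -1.9000)
τ = (0.0200, -0.1900, 0.1000)

ω₁ − ω₀ = (-0.00520000, -0.10011111, 0.11133333)
gyro term ω₀×Iω₀ = (0.0252, -0.0098, -0.0336)
τ = I·(Δω/dt) + ω₀×(Iω₀) = (0.0200, -0.1900, 0.1000)
Δv = v₁−v₀ = (-0.09250000, 0.07750000, -0.04750000)
applied force F = (-3.7000, 3.1000, -1.9000)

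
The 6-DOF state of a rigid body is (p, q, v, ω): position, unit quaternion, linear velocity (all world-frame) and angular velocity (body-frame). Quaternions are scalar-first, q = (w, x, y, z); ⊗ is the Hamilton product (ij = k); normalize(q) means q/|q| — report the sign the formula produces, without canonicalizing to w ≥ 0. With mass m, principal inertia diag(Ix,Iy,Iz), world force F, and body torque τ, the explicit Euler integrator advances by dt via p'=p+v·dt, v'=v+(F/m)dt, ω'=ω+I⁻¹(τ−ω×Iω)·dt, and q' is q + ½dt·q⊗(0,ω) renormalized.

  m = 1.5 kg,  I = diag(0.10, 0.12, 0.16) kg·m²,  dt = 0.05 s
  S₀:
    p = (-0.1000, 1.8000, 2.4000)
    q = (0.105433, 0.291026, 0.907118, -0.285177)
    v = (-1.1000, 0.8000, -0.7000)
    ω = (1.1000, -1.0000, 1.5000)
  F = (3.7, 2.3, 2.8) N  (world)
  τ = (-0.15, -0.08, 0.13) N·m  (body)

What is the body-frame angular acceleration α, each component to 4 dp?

gyro term ω×Iω = (-0.0600, -0.0990, -0.0220)
angular accel α = (-0.9000, 0.1583, 0.9500)

α = (-0.9000, 0.1583, 0.9500)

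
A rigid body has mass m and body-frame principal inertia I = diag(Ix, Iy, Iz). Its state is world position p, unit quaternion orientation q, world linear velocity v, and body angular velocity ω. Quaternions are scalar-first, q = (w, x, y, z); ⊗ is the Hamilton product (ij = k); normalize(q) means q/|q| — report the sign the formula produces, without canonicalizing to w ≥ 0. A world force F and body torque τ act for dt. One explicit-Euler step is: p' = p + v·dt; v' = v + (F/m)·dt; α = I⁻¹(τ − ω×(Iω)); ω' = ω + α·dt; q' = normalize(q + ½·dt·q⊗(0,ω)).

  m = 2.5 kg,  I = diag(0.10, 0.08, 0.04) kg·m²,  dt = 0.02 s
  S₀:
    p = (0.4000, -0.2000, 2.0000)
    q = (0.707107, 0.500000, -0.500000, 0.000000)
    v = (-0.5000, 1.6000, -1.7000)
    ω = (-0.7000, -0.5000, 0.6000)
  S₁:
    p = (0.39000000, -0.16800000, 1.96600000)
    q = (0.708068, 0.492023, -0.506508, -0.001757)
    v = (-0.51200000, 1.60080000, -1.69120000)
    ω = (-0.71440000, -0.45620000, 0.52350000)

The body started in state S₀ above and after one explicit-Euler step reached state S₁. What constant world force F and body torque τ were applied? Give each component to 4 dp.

Δv = v₁−v₀ = (-0.01200000, 0.00080000, 0.00880000)
F = m·Δv/dt = (-1.5000, 0.1000, 1.1000)
Δω = ω₁−ω₀ = (-0.01440000, 0.04380000, -0.07650000)
applied torque τ = (-0.0600, 0.1500, -0.1600)

F = (-1.5000, 0.1000, 1.1000)
τ = (-0.0600, 0.1500, -0.1600)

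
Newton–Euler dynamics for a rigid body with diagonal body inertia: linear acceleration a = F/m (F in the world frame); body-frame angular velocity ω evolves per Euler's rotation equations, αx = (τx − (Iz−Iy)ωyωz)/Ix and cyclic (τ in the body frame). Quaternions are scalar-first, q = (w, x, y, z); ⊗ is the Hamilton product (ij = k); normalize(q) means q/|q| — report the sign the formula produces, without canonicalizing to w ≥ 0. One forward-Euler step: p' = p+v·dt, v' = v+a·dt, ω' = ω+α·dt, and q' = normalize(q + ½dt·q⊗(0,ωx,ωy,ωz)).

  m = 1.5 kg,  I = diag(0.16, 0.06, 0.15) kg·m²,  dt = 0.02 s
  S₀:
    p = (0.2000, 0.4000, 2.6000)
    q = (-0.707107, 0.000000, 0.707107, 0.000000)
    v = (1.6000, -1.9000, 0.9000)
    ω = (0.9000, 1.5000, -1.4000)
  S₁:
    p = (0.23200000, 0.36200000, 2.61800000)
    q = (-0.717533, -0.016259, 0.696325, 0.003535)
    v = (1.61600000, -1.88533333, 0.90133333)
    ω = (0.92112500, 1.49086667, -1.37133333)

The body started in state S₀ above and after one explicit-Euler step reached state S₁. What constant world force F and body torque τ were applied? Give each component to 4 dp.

F = (1.2000, 1.1000, 0.1000)
τ = (-0.0200, -0.0400, 0.0800)

v₁ − v₀ = (0.01600000, 0.01466667, 0.00133333)
m·(v₁−v₀)/dt = (1.2000, 1.1000, 0.1000)
rate change Δω = (0.02112500, -0.00913333, 0.02866667)
applied torque τ = (-0.0200, -0.0400, 0.0800)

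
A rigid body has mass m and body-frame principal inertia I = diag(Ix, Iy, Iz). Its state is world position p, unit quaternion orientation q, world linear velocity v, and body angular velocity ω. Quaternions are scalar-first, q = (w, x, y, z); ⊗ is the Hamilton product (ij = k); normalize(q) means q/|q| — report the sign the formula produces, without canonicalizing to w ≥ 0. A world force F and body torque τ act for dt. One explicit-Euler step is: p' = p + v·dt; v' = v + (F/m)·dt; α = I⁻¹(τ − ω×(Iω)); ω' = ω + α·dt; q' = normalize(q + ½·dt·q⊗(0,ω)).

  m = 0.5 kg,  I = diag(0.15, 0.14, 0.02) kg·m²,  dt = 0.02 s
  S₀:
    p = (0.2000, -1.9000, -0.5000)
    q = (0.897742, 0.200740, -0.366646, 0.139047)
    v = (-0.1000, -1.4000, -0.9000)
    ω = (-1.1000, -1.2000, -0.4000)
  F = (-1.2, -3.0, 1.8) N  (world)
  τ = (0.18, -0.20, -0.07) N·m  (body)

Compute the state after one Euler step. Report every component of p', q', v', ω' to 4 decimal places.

p' = (0.1980, -1.9280, -0.5180)
q' = (0.8960, 0.1940, -0.3781, 0.1290)
v' = (-0.1480, -1.5200, -0.8280)
ω' = (-1.0683, -1.2367, -0.4568)

p + v·dt = (0.1980, -1.9280, -0.5180)
v' = v + a·dt = (-0.1480, -1.5200, -0.8280)
ω×(Iω) gyroscopic = (-0.0576, 0.0572, -0.0132)
α = I⁻¹(τ − ω×Iω) = (1.5840, -1.8371, -2.8400)
new body rate ω' = (-1.0683, -1.2367, -0.4568)
2q̇ = q⊗(0,ω) = (-0.1635424, -0.6740014, -1.1499461, -1.0032954)
updated quaternion q' = (0.8960, 0.1940, -0.3781, 0.1290)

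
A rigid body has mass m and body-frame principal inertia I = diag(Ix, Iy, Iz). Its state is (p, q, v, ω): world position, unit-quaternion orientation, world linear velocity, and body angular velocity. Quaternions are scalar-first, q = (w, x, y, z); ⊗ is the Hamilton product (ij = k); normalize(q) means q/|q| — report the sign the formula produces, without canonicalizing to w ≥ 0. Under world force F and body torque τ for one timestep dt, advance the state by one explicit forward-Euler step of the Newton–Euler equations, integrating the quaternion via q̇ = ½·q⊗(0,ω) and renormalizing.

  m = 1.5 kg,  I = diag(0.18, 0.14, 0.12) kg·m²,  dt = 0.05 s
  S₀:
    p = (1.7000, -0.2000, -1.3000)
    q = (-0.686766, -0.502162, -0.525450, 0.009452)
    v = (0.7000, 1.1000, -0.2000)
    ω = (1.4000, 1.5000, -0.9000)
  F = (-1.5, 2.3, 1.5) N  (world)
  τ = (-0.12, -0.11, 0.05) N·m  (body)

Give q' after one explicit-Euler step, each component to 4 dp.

q' = (-0.6483, -0.5139, -0.5613, 0.0244)

Hamilton product q⊗(0,ω) = (1.4997086, -0.5027454, -1.4688620, 0.6004764)
q' = normalize(q + ½dt·q⊗(0,ω)) = (-0.6483, -0.5139, -0.5613, 0.0244)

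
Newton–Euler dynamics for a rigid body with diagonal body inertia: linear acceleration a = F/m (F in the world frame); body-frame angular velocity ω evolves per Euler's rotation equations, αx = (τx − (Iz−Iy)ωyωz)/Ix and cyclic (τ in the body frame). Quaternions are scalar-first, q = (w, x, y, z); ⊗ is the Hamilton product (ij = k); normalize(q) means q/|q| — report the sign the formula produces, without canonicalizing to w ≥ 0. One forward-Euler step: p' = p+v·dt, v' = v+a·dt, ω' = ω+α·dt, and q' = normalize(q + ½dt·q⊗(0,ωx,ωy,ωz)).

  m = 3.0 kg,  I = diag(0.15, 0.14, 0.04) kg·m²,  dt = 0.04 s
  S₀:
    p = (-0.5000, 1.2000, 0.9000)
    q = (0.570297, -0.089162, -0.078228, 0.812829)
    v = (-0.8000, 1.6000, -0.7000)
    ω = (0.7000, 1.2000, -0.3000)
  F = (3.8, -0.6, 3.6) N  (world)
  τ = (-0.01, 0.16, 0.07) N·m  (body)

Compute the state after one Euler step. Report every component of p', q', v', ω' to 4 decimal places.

precession coupling ω×(Iω) = (0.0360, -0.0231, -0.0084)
α = I⁻¹(τ − ω×Iω) = (-0.3067, 1.3079, 1.9600)
new body rate ω' = (0.6877, 1.2523, -0.2216)
2q̇ = q⊗(0,ω) = (0.4001357, -0.5527185, 1.2265881, -0.2233239)
q + ½dt·q⊗(0,ω), renormalized = (0.5781, -0.1002, -0.0537, 0.8080)
linear accel F/m = (1.2667, -0.2000, 1.2000)
p' = p + v·dt = (-0.5320, 1.2640, 0.8720)
v + (F/m)dt = (-0.7493, 1.5920, -0.6520)

p' = (-0.5320, 1.2640, 0.8720)
q' = (0.5781, -0.1002, -0.0537, 0.8080)
v' = (-0.7493, 1.5920, -0.6520)
ω' = (0.6877, 1.2523, -0.2216)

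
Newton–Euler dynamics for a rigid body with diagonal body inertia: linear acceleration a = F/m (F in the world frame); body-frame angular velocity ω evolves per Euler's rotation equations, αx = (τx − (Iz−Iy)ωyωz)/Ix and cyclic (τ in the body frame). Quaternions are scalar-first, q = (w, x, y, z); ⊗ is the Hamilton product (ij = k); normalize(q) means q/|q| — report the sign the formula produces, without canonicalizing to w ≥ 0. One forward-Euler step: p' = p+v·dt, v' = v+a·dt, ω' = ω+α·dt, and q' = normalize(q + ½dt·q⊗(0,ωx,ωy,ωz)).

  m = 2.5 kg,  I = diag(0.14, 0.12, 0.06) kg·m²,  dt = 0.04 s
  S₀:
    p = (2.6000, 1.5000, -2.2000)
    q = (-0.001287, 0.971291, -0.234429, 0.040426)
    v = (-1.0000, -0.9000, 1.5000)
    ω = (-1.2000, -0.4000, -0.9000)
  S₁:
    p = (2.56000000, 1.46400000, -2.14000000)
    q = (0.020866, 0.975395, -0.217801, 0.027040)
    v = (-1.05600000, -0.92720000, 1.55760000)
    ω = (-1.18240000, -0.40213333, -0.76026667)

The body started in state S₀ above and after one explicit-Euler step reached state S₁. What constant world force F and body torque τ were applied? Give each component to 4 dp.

rate change Δω = (0.01760000, -0.00213333, 0.13973333)
gyro term ω₀×Iω₀ = (-0.0216, 0.0864, -0.0096)
τ = I·(Δω/dt) + ω₀×(Iω₀) = (0.0400, 0.0800, 0.2000)
velocity change Δv = (-0.05600000, -0.02720000, 0.05760000)
m·(v₁−v₀)/dt = (-3.5000, -1.7000, 3.6000)

F = (-3.5000, -1.7000, 3.6000)
τ = (0.0400, 0.0800, 0.2000)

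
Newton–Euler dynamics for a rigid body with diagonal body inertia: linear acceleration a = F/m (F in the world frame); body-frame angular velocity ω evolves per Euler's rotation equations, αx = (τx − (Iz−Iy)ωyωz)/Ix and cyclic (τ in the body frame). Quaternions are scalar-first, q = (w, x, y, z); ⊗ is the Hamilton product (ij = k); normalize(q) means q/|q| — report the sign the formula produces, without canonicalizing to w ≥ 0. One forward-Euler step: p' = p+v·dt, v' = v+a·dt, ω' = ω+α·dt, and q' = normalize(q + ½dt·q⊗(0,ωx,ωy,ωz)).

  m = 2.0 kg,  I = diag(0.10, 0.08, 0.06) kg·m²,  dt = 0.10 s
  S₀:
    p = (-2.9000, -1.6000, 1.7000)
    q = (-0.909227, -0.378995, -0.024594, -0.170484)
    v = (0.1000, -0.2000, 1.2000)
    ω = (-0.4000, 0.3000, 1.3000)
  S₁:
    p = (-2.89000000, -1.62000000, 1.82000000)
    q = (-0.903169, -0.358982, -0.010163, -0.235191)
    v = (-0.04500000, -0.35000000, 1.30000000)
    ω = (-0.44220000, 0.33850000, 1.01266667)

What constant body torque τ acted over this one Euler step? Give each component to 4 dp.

τ = (-0.0500, 0.0100, -0.1700)

ω₁ − ω₀ = (-0.04220000, 0.03850000, -0.28733333)
precession coupling = (-0.0078, -0.0208, 0.0024)
I·α + gyro = (-0.0500, 0.0100, -0.1700)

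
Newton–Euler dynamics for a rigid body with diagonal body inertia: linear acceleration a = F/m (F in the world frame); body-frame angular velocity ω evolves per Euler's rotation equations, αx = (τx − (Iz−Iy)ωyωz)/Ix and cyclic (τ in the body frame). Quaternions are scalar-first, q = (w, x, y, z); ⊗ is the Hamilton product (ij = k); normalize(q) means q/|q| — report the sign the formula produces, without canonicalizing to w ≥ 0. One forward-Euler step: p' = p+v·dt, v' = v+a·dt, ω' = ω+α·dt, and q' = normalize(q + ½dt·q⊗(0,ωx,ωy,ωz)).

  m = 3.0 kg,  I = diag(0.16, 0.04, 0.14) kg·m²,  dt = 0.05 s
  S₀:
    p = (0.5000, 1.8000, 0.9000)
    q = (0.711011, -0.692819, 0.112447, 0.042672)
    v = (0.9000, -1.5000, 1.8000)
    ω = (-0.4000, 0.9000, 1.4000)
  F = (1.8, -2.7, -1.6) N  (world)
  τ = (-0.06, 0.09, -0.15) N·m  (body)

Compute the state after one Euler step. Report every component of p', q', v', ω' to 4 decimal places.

gyro term ω×Iω = (0.1260, -0.0112, 0.0432)
α = I⁻¹(τ − ω×Iω) = (-1.1625, 2.5300, -1.3800)
ω' = ω + α·dt = (-0.4581, 1.0265, 1.3310)
q⊗(0,ω) = (-0.4380707, -0.1653834, 1.5927877, 0.4168571)
q' = normalize(q + ½dt·q⊗(0,ω)) = (0.6994, -0.6963, 0.1521, 0.0530)
new position p' = (0.5450, 1.7250, 0.9900)
v' = v + a·dt = (0.9300, -1.5450, 1.7733)

p' = (0.5450, 1.7250, 0.9900)
q' = (0.6994, -0.6963, 0.1521, 0.0530)
v' = (0.9300, -1.5450, 1.7733)
ω' = (-0.4581, 1.0265, 1.3310)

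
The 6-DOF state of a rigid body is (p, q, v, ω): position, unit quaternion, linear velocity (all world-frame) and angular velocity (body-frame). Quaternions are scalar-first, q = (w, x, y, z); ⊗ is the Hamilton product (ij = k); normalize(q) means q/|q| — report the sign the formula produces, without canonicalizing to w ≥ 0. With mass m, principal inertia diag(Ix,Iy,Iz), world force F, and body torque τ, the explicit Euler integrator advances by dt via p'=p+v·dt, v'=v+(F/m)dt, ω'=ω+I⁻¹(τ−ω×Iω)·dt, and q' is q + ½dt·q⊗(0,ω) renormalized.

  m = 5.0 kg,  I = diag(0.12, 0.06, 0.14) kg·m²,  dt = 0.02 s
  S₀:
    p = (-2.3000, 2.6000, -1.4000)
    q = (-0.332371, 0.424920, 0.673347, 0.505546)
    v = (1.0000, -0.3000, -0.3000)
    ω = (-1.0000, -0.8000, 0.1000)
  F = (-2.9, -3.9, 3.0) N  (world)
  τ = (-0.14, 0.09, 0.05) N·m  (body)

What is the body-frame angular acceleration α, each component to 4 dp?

α = (-1.1133, 1.4667, 0.7000)

gyro term ω×Iω = (-0.0064, 0.0020, -0.0480)
(τ − ω×Iω)/I = (-1.1133, 1.4667, 0.7000)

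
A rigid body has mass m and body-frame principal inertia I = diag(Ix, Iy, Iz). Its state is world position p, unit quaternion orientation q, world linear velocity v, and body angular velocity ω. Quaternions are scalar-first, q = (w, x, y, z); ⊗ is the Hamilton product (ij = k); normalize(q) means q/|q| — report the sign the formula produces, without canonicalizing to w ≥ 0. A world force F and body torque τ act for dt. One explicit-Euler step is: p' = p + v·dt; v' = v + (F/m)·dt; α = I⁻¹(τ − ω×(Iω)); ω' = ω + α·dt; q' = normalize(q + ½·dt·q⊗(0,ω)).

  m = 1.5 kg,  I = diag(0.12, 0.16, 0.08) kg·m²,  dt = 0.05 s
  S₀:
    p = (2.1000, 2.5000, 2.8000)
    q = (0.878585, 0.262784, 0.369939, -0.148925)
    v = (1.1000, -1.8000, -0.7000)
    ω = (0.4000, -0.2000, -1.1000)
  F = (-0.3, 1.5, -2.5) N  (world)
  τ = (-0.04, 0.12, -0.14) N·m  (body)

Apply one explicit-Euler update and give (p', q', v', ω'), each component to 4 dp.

α = I⁻¹(τ − ω×Iω) = (-0.1867, 0.8600, -1.7100)
ω + α·dt = (0.3907, -0.1570, -1.1855)
Hamilton product q⊗(0,ω) = (-0.1949433, -0.0852839, 0.0537754, -1.1669759)
updated quaternion q' = (0.8733, 0.2605, 0.3711, -0.1780)
a = (-0.2000, 1.0000, -1.6667)
p' = p + v·dt = (2.1550, 2.4100, 2.7650)
v' = v + a·dt = (1.0900, -1.7500, -0.7833)

p' = (2.1550, 2.4100, 2.7650)
q' = (0.8733, 0.2605, 0.3711, -0.1780)
v' = (1.0900, -1.7500, -0.7833)
ω' = (0.3907, -0.1570, -1.1855)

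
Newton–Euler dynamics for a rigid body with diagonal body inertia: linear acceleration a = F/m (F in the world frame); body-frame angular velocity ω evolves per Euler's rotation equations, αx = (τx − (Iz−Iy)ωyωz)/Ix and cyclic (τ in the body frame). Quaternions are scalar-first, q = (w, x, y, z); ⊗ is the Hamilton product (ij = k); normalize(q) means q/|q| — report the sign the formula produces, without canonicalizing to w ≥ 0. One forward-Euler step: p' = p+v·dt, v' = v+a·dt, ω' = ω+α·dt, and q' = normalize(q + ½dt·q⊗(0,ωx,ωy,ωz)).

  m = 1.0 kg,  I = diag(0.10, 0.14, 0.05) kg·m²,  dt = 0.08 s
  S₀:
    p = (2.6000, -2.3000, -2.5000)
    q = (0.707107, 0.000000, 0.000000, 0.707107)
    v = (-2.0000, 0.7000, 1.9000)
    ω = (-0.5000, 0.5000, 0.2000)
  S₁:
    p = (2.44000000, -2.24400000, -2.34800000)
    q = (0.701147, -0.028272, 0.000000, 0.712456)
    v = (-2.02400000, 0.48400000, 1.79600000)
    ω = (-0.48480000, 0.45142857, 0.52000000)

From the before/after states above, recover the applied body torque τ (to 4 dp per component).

τ = (0.0100, -0.0900, 0.1900)

Δω = ω₁−ω₀ = (0.01520000, -0.04857143, 0.32000000)
gyro term ω₀×Iω₀ = (-0.0090, -0.0050, -0.0100)
I·α + gyro = (0.0100, -0.0900, 0.1900)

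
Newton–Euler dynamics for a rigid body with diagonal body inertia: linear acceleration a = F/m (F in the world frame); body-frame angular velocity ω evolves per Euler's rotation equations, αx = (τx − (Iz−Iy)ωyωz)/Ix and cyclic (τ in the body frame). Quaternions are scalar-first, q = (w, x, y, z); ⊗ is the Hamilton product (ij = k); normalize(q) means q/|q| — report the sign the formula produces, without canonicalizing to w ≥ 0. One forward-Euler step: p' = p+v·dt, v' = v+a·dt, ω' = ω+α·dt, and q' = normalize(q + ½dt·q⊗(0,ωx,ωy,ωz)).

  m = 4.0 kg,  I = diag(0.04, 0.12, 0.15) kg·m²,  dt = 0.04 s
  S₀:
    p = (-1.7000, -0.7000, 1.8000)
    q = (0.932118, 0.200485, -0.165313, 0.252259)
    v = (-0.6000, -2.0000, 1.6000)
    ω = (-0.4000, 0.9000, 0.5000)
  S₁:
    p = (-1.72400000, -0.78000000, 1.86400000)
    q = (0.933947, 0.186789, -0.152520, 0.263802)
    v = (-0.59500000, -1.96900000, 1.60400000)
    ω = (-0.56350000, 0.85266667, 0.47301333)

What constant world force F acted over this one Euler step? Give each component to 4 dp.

velocity change Δv = (0.00500000, 0.03100000, 0.00400000)
m·(v₁−v₀)/dt = (0.5000, 3.1000, 0.4000)

F = (0.5000, 3.1000, 0.4000)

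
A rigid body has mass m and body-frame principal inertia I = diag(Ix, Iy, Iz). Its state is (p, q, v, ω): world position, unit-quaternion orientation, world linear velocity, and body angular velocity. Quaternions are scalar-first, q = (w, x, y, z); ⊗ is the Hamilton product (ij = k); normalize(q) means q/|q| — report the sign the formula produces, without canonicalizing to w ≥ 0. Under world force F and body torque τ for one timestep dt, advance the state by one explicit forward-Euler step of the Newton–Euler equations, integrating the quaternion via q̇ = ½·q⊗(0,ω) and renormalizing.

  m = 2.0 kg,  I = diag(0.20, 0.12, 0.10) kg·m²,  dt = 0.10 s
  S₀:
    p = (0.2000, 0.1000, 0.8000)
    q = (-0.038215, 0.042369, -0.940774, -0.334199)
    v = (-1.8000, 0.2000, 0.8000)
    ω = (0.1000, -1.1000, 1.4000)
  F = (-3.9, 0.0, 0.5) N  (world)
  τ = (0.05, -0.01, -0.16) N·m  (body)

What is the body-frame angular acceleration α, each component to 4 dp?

precession coupling ω×(Iω) = (0.0308, 0.0140, 0.0088)
(τ − ω×Iω)/I = (0.0960, -0.2000, -1.6880)

α = (0.0960, -0.2000, -1.6880)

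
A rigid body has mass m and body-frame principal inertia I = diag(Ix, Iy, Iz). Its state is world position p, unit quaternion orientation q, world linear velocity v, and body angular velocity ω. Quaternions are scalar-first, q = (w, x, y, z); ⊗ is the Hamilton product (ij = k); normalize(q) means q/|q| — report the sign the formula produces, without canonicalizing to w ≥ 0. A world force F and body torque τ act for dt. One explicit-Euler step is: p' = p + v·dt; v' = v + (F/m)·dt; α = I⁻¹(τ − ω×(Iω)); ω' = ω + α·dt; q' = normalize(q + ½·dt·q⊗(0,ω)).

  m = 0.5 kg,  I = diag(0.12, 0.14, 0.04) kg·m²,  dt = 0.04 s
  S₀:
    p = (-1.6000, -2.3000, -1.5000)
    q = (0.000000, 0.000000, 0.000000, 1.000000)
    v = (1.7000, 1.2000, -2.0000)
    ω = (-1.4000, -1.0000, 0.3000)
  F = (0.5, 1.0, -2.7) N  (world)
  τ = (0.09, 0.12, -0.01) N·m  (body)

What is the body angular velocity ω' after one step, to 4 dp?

precession coupling ω×(Iω) = (0.0300, -0.0336, 0.0280)
angular accel α = (0.5000, 1.0971, -0.9500)
ω' = ω + α·dt = (-1.3800, -0.9561, 0.2620)

ω' = (-1.3800, -0.9561, 0.2620)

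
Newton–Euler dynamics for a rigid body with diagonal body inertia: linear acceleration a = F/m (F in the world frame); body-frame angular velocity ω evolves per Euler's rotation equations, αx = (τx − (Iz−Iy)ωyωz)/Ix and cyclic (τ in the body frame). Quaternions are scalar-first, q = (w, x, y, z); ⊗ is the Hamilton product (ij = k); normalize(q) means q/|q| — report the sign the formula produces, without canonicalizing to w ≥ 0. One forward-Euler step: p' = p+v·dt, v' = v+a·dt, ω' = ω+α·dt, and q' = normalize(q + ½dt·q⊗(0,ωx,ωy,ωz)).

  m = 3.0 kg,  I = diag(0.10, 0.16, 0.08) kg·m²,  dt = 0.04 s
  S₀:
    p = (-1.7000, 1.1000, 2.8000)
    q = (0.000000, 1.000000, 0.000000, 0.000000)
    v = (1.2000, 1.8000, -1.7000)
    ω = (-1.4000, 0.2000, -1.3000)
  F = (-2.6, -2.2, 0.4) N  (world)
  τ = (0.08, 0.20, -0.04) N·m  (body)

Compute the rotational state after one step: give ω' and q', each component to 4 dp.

ω' = (-1.3763, 0.2409, -1.3116)
q' = (0.0280, 0.9993, 0.0260, 0.0040)

angular accel α = (0.5920, 1.0225, -0.2900)
ω' = ω + α·dt = (-1.3763, 0.2409, -1.3116)
q⊗(0,ω) = (1.4000000, 0.0000000, 1.3000000, 0.2000000)
q' = normalize(q + ½dt·q⊗(0,ω)) = (0.0280, 0.9993, 0.0260, 0.0040)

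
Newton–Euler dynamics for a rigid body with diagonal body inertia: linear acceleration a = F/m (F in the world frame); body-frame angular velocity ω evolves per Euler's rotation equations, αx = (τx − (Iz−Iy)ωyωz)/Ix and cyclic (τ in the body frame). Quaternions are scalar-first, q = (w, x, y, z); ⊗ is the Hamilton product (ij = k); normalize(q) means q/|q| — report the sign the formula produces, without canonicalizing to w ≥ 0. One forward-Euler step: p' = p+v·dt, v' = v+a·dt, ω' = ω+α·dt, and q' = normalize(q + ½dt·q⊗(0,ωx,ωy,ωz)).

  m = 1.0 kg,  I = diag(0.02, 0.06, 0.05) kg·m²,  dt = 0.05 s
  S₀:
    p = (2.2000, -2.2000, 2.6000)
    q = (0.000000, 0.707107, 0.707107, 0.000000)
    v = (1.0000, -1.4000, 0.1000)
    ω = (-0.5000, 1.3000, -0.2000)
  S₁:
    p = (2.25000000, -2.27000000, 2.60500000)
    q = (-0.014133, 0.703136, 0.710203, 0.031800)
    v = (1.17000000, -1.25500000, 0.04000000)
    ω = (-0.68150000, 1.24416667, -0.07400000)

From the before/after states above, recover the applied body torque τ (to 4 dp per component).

τ = (-0.0700, -0.0700, 0.1000)

rate change Δω = (-0.18150000, -0.05583333, 0.12600000)
gyro term ω₀×Iω₀ = (0.0026, -0.0030, -0.0260)
I·α + gyro = (-0.0700, -0.0700, 0.1000)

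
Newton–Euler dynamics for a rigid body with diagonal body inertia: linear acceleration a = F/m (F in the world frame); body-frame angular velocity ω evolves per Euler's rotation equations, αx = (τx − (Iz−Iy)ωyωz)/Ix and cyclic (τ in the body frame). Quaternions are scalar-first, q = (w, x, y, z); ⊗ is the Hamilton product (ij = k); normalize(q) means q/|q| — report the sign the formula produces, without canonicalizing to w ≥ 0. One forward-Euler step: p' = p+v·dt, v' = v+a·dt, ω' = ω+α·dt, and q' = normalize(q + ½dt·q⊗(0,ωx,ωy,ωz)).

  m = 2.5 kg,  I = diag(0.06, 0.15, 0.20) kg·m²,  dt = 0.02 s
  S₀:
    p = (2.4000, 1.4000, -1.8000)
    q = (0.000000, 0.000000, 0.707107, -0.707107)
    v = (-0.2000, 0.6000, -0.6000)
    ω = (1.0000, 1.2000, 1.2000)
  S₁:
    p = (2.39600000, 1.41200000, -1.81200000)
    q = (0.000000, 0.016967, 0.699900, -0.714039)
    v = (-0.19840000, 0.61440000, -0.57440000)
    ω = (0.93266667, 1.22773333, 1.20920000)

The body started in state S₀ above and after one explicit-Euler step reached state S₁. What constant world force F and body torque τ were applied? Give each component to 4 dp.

Δω = ω₁−ω₀ = (-0.06733333, 0.02773333, 0.00920000)
precession coupling = (0.0720, -0.1680, 0.1080)
applied torque τ = (-0.1300, 0.0400, 0.2000)
velocity change Δv = (0.00160000, 0.01440000, 0.02560000)
applied force F = (0.2000, 1.8000, 3.2000)

F = (0.2000, 1.8000, 3.2000)
τ = (-0.1300, 0.0400, 0.2000)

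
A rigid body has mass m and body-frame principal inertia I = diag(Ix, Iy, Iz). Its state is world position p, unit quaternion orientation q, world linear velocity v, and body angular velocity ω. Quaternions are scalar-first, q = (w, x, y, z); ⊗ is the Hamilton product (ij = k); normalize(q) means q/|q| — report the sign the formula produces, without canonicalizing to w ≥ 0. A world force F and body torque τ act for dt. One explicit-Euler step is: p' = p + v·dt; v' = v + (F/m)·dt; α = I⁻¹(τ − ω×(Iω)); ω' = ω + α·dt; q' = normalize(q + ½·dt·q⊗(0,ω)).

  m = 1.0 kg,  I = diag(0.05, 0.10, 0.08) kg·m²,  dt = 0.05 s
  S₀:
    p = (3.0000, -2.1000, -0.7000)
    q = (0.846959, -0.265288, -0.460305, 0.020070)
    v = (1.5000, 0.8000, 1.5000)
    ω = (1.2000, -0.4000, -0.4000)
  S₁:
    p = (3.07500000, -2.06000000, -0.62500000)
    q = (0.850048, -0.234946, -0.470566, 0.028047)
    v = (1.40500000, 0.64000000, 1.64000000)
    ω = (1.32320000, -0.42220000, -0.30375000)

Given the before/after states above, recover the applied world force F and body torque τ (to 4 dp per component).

F = (-1.9000, -3.2000, 2.8000)
τ = (0.1200, -0.0300, 0.1300)

ω₁ − ω₀ = (0.12320000, -0.02220000, 0.09625000)
precession coupling = (-0.0032, 0.0144, -0.0240)
τ = I·(Δω/dt) + ω₀×(Iω₀) = (0.1200, -0.0300, 0.1300)
Δv = v₁−v₀ = (-0.09500000, -0.16000000, 0.14000000)
applied force F = (-1.9000, -3.2000, 2.8000)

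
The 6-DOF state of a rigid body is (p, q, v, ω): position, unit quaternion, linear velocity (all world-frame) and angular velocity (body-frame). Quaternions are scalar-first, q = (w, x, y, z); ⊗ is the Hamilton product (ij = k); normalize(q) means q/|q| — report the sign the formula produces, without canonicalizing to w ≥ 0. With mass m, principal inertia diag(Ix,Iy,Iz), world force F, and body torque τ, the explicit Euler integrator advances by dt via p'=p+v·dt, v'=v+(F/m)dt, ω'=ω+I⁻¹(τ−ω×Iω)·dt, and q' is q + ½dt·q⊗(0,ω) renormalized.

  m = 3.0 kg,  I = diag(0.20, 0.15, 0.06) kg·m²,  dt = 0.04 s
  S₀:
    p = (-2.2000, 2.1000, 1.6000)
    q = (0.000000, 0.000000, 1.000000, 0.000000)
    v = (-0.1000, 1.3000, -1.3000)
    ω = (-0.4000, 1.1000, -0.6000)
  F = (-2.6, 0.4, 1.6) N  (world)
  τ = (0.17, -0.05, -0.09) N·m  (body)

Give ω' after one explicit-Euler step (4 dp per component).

gyro term ω×Iω = (0.0594, 0.0336, 0.0220)
(τ − ω×Iω)/I = (0.5530, -0.5573, -1.8667)
new body rate ω' = (-0.3779, 1.0777, -0.6747)

ω' = (-0.3779, 1.0777, -0.6747)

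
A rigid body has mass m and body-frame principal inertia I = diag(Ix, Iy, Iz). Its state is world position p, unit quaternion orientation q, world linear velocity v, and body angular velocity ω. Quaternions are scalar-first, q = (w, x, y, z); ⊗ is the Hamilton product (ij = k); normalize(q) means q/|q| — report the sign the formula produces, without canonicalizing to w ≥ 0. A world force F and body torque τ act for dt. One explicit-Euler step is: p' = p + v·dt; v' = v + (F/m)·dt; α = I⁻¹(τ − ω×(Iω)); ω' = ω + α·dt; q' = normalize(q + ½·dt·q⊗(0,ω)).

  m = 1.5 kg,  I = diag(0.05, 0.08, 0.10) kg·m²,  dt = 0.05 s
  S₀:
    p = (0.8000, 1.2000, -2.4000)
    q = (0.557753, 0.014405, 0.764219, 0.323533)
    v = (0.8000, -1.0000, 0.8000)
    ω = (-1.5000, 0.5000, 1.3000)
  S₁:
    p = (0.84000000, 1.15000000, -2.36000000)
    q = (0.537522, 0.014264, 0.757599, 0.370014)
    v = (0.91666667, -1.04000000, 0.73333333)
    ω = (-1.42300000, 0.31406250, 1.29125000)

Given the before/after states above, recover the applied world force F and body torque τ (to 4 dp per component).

F = (3.5000, -1.2000, -2.0000)
τ = (0.0900, -0.2000, -0.0400)

rate change Δω = (0.07700000, -0.18593750, -0.00875000)
gyro term ω₀×Iω₀ = (0.0130, 0.0975, -0.0225)
I·α + gyro = (0.0900, -0.2000, -0.0400)
Δv = v₁−v₀ = (0.11666667, -0.04000000, -0.06666667)
m·(v₁−v₀)/dt = (3.5000, -1.2000, -2.0000)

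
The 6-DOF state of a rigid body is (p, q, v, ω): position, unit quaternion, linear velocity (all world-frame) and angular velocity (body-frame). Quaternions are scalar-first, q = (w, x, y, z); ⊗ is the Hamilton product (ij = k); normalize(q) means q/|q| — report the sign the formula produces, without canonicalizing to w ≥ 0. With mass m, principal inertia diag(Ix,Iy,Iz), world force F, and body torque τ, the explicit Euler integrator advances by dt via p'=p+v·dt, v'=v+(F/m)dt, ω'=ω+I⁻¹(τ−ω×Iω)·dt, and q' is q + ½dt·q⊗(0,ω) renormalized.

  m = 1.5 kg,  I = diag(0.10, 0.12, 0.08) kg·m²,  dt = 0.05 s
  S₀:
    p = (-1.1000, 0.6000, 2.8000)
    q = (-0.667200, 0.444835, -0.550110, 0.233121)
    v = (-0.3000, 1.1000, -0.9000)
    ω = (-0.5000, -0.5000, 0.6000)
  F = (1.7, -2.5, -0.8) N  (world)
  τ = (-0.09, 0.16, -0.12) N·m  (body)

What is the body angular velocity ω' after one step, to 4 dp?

precession coupling ω×(Iω) = (0.0120, -0.0060, 0.0050)
α = I⁻¹(τ − ω×Iω) = (-1.0200, 1.3833, -1.5625)
ω + α·dt = (-0.5510, -0.4308, 0.5219)

ω' = (-0.5510, -0.4308, 0.5219)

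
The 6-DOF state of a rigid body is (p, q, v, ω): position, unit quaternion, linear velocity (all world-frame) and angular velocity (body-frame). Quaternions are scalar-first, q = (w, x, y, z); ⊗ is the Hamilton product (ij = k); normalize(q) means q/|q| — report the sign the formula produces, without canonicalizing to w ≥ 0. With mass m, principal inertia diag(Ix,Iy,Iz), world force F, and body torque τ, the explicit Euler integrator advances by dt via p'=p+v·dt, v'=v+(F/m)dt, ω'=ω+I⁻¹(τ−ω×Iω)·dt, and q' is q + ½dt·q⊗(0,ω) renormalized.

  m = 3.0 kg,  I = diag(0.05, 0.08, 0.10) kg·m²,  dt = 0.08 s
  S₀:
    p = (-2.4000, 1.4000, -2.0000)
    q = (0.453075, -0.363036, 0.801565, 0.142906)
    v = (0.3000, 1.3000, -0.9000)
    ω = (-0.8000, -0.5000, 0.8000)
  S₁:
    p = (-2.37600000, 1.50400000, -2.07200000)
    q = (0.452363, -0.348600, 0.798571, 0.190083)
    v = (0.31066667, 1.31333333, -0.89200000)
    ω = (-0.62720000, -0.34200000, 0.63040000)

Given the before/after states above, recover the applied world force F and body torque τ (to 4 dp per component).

F = (0.4000, 0.5000, 0.3000)
τ = (0.1000, 0.1900, -0.2000)

rate change Δω = (0.17280000, 0.15800000, -0.16960000)
gyro term ω₀×Iω₀ = (-0.0080, 0.0320, 0.0120)
I·α + gyro = (0.1000, 0.1900, -0.2000)
Δv = v₁−v₀ = (0.01066667, 0.01333333, 0.00800000)
F = m·Δv/dt = (0.4000, 0.5000, 0.3000)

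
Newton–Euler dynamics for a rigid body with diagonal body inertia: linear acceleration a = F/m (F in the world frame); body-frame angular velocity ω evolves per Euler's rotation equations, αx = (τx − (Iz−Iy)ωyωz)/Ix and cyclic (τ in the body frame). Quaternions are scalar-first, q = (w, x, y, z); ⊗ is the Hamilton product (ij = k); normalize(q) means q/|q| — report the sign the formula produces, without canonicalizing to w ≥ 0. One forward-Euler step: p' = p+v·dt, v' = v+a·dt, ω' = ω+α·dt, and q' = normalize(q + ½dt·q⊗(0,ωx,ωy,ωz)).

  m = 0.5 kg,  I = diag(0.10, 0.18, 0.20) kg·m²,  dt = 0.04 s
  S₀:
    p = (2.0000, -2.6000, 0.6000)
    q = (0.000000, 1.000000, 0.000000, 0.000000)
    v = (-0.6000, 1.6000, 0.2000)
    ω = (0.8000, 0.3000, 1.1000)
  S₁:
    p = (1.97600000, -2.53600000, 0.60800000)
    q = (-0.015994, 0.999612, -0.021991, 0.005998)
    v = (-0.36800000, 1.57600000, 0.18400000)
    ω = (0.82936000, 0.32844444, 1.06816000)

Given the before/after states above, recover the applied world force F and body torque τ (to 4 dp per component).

rate change Δω = (0.02936000, 0.02844444, -0.03184000)
applied torque τ = (0.0800, 0.0400, -0.1400)
v₁ − v₀ = (0.23200000, -0.02400000, -0.01600000)
m·(v₁−v₀)/dt = (2.9000, -0.3000, -0.2000)

F = (2.9000, -0.3000, -0.2000)
τ = (0.0800, 0.0400, -0.1400)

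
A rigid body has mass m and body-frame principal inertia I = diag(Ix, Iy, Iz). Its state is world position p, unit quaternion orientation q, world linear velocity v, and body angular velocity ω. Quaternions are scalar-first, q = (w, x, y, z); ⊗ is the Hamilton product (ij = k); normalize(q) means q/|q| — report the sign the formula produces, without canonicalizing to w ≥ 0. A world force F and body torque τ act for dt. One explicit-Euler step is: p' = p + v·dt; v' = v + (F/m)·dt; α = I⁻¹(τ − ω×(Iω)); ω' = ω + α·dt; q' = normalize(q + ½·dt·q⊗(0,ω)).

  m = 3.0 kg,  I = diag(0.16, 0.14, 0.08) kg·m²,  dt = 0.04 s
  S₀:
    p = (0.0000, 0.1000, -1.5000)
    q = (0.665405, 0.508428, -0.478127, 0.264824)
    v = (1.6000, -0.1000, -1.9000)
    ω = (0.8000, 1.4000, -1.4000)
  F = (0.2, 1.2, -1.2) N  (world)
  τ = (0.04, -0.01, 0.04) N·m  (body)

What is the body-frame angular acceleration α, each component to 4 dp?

gyro term ω×Iω = (0.1176, -0.0896, -0.0224)
(τ − ω×Iω)/I = (-0.4850, 0.5686, 0.7800)

α = (-0.4850, 0.5686, 0.7800)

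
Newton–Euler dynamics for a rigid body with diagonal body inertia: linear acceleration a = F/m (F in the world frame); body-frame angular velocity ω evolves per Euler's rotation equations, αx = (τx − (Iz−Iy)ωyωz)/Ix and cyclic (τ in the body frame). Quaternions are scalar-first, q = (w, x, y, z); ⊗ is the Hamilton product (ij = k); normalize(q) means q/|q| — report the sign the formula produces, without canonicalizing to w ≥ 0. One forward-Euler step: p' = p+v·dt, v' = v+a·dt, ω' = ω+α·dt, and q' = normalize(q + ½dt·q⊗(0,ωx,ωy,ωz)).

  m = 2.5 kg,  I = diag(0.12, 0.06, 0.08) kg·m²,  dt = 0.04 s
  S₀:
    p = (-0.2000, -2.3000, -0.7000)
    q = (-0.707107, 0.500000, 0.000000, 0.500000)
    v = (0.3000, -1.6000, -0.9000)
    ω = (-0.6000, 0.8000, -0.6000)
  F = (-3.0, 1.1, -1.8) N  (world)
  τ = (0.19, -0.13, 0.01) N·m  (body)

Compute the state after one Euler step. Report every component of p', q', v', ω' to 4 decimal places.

p' = (-0.1880, -2.3640, -0.7360)
q' = (-0.6949, 0.5003, -0.0113, 0.5163)
v' = (0.2520, -1.5824, -0.9288)
ω' = (-0.5335, 0.7037, -0.6094)

ω×(Iω) gyroscopic = (-0.0096, 0.0144, 0.0288)
(τ − ω×Iω)/I = (1.6633, -2.4067, -0.2350)
ω + α·dt = (-0.5335, 0.7037, -0.6094)
Hamilton product q⊗(0,ω) = (0.6000000, 0.0242642, -0.5656856, 0.8242642)
q' = normalize(q + ½dt·q⊗(0,ω)) = (-0.6949, 0.5003, -0.0113, 0.5163)
p' = p + v·dt = (-0.1880, -2.3640, -0.7360)
v' = v + a·dt = (0.2520, -1.5824, -0.9288)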